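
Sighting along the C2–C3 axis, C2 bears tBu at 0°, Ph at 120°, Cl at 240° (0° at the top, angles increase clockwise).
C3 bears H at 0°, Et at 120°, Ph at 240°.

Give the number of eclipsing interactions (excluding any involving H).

2

Non-H eclipsing pairs: Ph(120°)/Et(120°); Cl(240°)/Ph(240°) — 2 interactions.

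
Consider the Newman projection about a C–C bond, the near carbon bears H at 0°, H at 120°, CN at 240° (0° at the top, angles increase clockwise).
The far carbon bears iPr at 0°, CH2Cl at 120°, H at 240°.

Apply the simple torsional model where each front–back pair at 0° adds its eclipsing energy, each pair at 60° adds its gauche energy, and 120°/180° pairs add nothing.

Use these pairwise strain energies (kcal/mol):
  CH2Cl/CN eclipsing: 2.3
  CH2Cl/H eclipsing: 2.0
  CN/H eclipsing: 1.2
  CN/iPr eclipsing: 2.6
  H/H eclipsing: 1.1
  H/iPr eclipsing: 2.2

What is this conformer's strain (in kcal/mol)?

5.4 kcal/mol

This conformer (eclipsed): H(0°)/iPr(0°) eclipsed 2.2; H(120°)/CH2Cl(120°) eclipsed 2.0; CN(240°)/H(240°) eclipsed 1.2 → 5.4 kcal/mol.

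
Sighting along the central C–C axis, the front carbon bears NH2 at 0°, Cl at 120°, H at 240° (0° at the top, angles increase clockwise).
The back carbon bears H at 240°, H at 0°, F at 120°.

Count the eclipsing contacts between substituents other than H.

Non-H eclipsing pairs: Cl(120°)/F(120°) — 1 interaction.

1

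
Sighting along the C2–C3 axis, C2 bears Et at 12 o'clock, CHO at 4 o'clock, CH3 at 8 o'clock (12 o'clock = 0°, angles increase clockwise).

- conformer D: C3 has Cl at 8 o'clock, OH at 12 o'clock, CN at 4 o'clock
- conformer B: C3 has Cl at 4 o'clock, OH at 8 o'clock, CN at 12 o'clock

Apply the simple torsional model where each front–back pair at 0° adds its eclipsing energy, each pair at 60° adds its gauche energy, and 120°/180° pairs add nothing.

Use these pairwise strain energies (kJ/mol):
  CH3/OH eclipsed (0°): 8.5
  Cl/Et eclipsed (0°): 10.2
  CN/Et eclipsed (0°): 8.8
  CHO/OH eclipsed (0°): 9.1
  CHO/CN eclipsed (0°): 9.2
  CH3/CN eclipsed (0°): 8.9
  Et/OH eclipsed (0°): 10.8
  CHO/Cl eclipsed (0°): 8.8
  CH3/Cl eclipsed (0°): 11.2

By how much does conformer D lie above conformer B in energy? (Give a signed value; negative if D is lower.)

D (eclipsed): Et–OH eclipsed, CHO–CN eclipsed, CH3–Cl eclipsed; 10.8 + 9.2 + 11.2 = 31.2 kJ/mol.
B (eclipsed): Et–CN eclipsed, CHO–Cl eclipsed, CH3–OH eclipsed; 8.8 + 8.8 + 8.5 = 26.1 kJ/mol.
E(D) − E(B) = 31.2 − 26.1 = +5.1 kJ/mol.

+5.1 kJ/mol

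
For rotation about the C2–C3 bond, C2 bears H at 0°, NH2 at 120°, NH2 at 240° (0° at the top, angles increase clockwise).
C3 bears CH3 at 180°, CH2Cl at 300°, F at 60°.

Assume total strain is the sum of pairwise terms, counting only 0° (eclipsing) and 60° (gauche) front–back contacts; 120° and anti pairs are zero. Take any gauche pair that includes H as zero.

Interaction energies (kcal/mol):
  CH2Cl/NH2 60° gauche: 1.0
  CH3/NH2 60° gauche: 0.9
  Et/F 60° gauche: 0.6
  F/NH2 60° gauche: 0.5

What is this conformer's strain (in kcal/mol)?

This conformer (staggered): NH2–CH3 gauche, NH2–F gauche, NH2–CH3 gauche, NH2–CH2Cl gauche; 0.9 + 0.5 + 0.9 + 1.0 = 3.3 kcal/mol.

3.3 kcal/mol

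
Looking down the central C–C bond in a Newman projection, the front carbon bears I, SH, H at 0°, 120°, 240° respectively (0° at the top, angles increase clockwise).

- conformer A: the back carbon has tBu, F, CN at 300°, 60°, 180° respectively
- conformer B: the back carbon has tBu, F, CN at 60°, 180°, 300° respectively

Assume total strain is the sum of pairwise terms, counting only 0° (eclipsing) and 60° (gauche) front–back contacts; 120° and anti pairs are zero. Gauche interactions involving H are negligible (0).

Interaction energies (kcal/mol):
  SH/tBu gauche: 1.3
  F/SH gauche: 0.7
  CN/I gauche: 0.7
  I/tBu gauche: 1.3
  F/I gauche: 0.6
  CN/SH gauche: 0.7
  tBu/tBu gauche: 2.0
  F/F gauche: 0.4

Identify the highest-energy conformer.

A (staggered): I(0°)/tBu(300°) gauche 1.3; I(0°)/F(60°) gauche 0.6; SH(120°)/F(60°) gauche 0.7; SH(120°)/CN(180°) gauche 0.7 → 3.3 kcal/mol.
B (staggered): I(0°)/tBu(60°) gauche 1.3; I(0°)/CN(300°) gauche 0.7; SH(120°)/tBu(60°) gauche 1.3; SH(120°)/F(180°) gauche 0.7 → 4.0 kcal/mol.
B has the highest total (4.0 kcal/mol).

B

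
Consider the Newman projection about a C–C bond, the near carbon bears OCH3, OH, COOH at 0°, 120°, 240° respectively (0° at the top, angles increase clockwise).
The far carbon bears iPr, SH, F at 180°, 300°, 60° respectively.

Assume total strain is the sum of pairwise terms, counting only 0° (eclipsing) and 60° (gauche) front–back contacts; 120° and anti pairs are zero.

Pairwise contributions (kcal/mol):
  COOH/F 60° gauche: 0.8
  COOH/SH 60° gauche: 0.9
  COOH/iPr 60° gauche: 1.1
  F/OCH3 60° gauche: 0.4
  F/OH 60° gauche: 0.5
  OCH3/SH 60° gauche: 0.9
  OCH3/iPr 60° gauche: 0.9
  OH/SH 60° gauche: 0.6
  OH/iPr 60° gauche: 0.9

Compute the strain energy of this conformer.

This conformer is staggered. OCH3 at 0° is gauche with SH at 300° (0.9); OCH3 at 0° is gauche with F at 60° (0.4); OH at 120° is gauche with iPr at 180° (0.9); OH at 120° is gauche with F at 60° (0.5); COOH at 240° is gauche with iPr at 180° (1.1); COOH at 240° is gauche with SH at 300° (0.9). Total 4.7 kcal/mol.

4.7 kcal/mol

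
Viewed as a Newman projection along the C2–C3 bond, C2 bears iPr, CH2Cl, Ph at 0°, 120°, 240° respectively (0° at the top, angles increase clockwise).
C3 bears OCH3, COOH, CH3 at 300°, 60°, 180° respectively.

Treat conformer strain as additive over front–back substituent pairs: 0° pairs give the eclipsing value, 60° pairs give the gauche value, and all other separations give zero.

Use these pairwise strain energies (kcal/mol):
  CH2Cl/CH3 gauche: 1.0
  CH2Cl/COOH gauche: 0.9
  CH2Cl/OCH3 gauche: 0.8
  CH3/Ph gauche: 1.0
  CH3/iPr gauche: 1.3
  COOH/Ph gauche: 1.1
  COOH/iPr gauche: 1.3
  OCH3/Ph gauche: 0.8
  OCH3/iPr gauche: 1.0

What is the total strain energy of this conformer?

6.0 kcal/mol

This conformer (staggered): iPr(0°)/OCH3(300°) gauche 1.0; iPr(0°)/COOH(60°) gauche 1.3; CH2Cl(120°)/COOH(60°) gauche 0.9; CH2Cl(120°)/CH3(180°) gauche 1.0; Ph(240°)/OCH3(300°) gauche 0.8; Ph(240°)/CH3(180°) gauche 1.0 → 6.0 kcal/mol.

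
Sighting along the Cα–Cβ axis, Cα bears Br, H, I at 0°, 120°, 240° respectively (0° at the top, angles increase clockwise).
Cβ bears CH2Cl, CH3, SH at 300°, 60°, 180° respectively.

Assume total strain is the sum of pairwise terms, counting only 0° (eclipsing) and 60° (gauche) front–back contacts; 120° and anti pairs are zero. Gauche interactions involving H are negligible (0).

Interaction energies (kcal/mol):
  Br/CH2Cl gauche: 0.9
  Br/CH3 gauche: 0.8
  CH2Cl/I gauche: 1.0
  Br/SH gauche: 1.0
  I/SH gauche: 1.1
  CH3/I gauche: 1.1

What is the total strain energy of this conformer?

3.8 kcal/mol

This conformer is staggered. Br at 0° is gauche with CH2Cl at 300° (0.9); Br at 0° is gauche with CH3 at 60° (0.8); I at 240° is gauche with CH2Cl at 300° (1.0); I at 240° is gauche with SH at 180° (1.1). Total 3.8 kcal/mol.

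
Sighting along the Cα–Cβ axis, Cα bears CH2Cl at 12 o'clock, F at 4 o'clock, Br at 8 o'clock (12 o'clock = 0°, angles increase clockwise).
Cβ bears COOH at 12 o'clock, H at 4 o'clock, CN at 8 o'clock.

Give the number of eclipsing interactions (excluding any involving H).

Non-H eclipsing pairs: CH2Cl(0°)/COOH(0°); Br(240°)/CN(240°) — 2 interactions.

2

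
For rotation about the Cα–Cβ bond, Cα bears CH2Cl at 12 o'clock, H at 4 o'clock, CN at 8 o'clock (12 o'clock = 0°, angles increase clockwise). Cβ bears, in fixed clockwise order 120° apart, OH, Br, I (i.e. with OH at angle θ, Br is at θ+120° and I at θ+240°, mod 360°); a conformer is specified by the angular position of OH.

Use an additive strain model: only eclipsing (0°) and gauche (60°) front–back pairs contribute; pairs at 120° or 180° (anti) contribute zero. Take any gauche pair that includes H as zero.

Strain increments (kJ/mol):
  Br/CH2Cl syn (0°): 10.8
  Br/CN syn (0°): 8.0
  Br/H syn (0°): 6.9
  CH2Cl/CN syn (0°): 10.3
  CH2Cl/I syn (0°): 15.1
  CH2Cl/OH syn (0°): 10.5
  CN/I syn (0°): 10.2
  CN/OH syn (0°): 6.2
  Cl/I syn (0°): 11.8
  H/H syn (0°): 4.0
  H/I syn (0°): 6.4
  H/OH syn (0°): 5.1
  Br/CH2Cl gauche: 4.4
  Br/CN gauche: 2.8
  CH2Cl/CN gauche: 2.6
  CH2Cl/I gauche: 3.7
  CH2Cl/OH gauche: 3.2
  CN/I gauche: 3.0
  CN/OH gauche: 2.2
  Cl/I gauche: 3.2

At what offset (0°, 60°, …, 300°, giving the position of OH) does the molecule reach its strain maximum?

OH at 0° (eclipsed): CH2Cl(0°)/OH(0°) eclipsed 10.5; H(120°)/Br(120°) eclipsed 6.9; CN(240°)/I(240°) eclipsed 10.2 → 27.6 kJ/mol.
OH at 60° (staggered): CH2Cl(0°)/OH(60°) gauche 3.2; CH2Cl(0°)/I(300°) gauche 3.7; CN(240°)/Br(180°) gauche 2.8; CN(240°)/I(300°) gauche 3.0 → 12.7 kJ/mol.
OH at 120° (eclipsed): CH2Cl(0°)/I(0°) eclipsed 15.1; H(120°)/OH(120°) eclipsed 5.1; CN(240°)/Br(240°) eclipsed 8.0 → 28.2 kJ/mol.
OH at 180° (staggered): CH2Cl(0°)/Br(300°) gauche 4.4; CH2Cl(0°)/I(60°) gauche 3.7; CN(240°)/OH(180°) gauche 2.2; CN(240°)/Br(300°) gauche 2.8 → 13.1 kJ/mol.
OH at 240° (eclipsed): CH2Cl(0°)/Br(0°) eclipsed 10.8; H(120°)/I(120°) eclipsed 6.4; CN(240°)/OH(240°) eclipsed 6.2 → 23.4 kJ/mol.
OH at 300° (staggered): CH2Cl(0°)/OH(300°) gauche 3.2; CH2Cl(0°)/Br(60°) gauche 4.4; CN(240°)/OH(300°) gauche 2.2; CN(240°)/I(180°) gauche 3.0 → 12.8 kJ/mol.
The maximum (28.2 kJ/mol) occurs with OH at 120°.

120°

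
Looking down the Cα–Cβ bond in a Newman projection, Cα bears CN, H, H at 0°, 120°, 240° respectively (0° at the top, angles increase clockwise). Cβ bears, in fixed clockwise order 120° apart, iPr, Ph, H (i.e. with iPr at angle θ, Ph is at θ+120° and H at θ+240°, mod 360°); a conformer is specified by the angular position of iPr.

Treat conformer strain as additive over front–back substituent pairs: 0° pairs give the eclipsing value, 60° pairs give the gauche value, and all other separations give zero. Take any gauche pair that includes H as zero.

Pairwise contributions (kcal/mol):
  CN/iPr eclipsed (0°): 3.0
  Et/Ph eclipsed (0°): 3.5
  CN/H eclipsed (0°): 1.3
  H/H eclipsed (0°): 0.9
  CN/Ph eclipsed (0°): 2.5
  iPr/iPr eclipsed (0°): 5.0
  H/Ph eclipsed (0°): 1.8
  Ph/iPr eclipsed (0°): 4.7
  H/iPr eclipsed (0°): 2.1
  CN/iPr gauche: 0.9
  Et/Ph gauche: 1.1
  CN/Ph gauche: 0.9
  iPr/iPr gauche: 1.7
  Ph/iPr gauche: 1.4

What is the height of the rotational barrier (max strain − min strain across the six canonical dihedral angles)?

iPr at 0° (eclipsed): CN–iPr eclipsed, H–Ph eclipsed, H–H eclipsed; 3.0 + 1.8 + 0.9 = 5.7 kcal/mol.
iPr at 60° (staggered): CN–iPr gauche; 0.9 = 0.9 kcal/mol.
iPr at 120° (eclipsed): CN–H eclipsed, H–iPr eclipsed, H–Ph eclipsed; 1.3 + 2.1 + 1.8 = 5.2 kcal/mol.
iPr at 180° (staggered): CN–Ph gauche; 0.9 = 0.9 kcal/mol.
iPr at 240° (eclipsed): CN–Ph eclipsed, H–H eclipsed, H–iPr eclipsed; 2.5 + 0.9 + 2.1 = 5.5 kcal/mol.
iPr at 300° (staggered): CN–iPr gauche, CN–Ph gauche; 0.9 + 0.9 = 1.8 kcal/mol.
Max at 0° (5.7 kcal/mol), min at 60° (0.9 kcal/mol); barrier = 4.8 kcal/mol.

4.8 kcal/mol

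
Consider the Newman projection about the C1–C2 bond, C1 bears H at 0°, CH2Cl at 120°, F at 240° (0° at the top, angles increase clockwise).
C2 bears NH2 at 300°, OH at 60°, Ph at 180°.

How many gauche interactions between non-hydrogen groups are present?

Non-H gauche pairs: CH2Cl(120°)/OH(60°); CH2Cl(120°)/Ph(180°); F(240°)/NH2(300°); F(240°)/Ph(180°) — 4 interactions.

4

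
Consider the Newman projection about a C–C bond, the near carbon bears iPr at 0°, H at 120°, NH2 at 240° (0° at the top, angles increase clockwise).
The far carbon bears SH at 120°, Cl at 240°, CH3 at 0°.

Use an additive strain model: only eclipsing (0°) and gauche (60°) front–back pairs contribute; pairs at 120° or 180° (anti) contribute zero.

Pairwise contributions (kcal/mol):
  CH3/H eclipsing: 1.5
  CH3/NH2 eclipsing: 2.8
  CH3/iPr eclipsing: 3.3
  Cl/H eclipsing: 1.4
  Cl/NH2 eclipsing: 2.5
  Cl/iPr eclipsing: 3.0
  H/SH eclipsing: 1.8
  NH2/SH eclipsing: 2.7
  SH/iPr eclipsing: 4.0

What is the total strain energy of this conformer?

7.6 kcal/mol

This conformer (eclipsed): iPr(0°)/CH3(0°) eclipsed 3.3; H(120°)/SH(120°) eclipsed 1.8; NH2(240°)/Cl(240°) eclipsed 2.5 → 7.6 kcal/mol.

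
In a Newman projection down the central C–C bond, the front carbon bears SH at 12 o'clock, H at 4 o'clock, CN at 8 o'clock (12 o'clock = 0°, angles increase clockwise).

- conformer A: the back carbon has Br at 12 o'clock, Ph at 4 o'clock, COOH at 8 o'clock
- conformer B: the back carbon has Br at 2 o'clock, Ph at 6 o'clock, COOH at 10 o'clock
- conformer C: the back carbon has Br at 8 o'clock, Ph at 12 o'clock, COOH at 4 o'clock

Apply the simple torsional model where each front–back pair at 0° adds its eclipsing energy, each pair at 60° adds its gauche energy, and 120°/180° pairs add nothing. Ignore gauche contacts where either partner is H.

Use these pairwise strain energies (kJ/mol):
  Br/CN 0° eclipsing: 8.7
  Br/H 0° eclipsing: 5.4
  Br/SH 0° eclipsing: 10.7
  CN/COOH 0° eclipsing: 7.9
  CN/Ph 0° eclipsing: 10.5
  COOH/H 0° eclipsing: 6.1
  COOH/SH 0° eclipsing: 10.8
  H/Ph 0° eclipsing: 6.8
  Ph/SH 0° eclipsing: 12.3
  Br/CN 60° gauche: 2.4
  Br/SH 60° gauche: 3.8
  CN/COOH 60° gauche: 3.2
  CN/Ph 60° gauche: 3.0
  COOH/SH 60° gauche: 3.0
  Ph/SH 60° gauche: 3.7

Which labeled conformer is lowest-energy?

A (eclipsed): SH(0°)/Br(0°) eclipsed 10.7; H(120°)/Ph(120°) eclipsed 6.8; CN(240°)/COOH(240°) eclipsed 7.9 → 25.4 kJ/mol.
B (staggered): SH(0°)/Br(60°) gauche 3.8; SH(0°)/COOH(300°) gauche 3.0; CN(240°)/Ph(180°) gauche 3.0; CN(240°)/COOH(300°) gauche 3.2 → 13.0 kJ/mol.
C (eclipsed): SH(0°)/Ph(0°) eclipsed 12.3; H(120°)/COOH(120°) eclipsed 6.1; CN(240°)/Br(240°) eclipsed 8.7 → 27.1 kJ/mol.
B has the lowest total (13.0 kJ/mol).

B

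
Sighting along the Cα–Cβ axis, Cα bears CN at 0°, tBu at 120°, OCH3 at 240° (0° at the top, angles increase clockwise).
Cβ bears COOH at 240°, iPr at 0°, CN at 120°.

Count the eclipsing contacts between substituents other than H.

3

Non-H eclipsing pairs: CN(0°)/iPr(0°); tBu(120°)/CN(120°); OCH3(240°)/COOH(240°) — 3 interactions.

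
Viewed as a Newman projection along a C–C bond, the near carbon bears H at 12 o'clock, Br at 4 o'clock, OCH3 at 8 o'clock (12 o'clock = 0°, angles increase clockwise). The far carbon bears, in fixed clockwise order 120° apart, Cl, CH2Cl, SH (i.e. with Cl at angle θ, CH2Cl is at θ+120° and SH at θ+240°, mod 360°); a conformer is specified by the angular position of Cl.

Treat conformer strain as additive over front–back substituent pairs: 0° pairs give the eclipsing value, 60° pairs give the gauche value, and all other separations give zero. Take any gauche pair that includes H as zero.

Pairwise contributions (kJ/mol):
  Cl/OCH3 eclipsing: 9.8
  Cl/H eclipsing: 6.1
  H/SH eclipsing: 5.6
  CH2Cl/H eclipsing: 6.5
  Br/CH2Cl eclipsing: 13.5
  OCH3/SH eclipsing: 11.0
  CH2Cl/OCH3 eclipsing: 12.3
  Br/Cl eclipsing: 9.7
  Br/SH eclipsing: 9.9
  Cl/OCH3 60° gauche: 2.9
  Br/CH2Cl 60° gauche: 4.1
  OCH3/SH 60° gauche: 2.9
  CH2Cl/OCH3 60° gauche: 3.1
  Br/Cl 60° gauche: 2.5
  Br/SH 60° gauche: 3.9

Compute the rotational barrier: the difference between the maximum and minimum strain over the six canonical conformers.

18.2 kJ/mol

Cl at 0° is eclipsed. H at 0° is eclipsed with Cl at 0° (6.1); Br at 120° is eclipsed with CH2Cl at 120° (13.5); OCH3 at 240° is eclipsed with SH at 240° (11.0). Total 30.6 kJ/mol.
Cl at 60° is staggered. Br at 120° is gauche with Cl at 60° (2.5); Br at 120° is gauche with CH2Cl at 180° (4.1); OCH3 at 240° is gauche with CH2Cl at 180° (3.1); OCH3 at 240° is gauche with SH at 300° (2.9). Total 12.6 kJ/mol.
Cl at 120° is eclipsed. H at 0° is eclipsed with SH at 0° (5.6); Br at 120° is eclipsed with Cl at 120° (9.7); OCH3 at 240° is eclipsed with CH2Cl at 240° (12.3). Total 27.6 kJ/mol.
Cl at 180° is staggered. Br at 120° is gauche with Cl at 180° (2.5); Br at 120° is gauche with SH at 60° (3.9); OCH3 at 240° is gauche with Cl at 180° (2.9); OCH3 at 240° is gauche with CH2Cl at 300° (3.1). Total 12.4 kJ/mol.
Cl at 240° is eclipsed. H at 0° is eclipsed with CH2Cl at 0° (6.5); Br at 120° is eclipsed with SH at 120° (9.9); OCH3 at 240° is eclipsed with Cl at 240° (9.8). Total 26.2 kJ/mol.
Cl at 300° is staggered. Br at 120° is gauche with CH2Cl at 60° (4.1); Br at 120° is gauche with SH at 180° (3.9); OCH3 at 240° is gauche with Cl at 300° (2.9); OCH3 at 240° is gauche with SH at 180° (2.9). Total 13.8 kJ/mol.
Max at 0° (30.6 kJ/mol), min at 180° (12.4 kJ/mol); barrier = 18.2 kJ/mol.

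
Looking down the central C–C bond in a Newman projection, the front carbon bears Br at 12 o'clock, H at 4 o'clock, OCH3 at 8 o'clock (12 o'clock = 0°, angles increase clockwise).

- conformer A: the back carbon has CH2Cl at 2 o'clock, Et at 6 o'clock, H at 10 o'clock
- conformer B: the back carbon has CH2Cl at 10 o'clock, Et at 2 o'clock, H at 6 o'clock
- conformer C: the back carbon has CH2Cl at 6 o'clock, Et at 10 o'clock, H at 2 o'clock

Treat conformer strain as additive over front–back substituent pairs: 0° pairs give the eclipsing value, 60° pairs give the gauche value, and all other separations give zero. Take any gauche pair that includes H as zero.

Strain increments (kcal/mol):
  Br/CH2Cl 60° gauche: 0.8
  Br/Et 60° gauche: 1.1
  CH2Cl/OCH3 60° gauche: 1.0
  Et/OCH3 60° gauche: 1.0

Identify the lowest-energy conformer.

A

A (staggered): Br–CH2Cl gauche, OCH3–Et gauche; 0.8 + 1.0 = 1.8 kcal/mol.
B (staggered): Br–CH2Cl gauche, Br–Et gauche, OCH3–CH2Cl gauche; 0.8 + 1.1 + 1.0 = 2.9 kcal/mol.
C (staggered): Br–Et gauche, OCH3–CH2Cl gauche, OCH3–Et gauche; 1.1 + 1.0 + 1.0 = 3.1 kcal/mol.
A has the lowest total (1.8 kcal/mol).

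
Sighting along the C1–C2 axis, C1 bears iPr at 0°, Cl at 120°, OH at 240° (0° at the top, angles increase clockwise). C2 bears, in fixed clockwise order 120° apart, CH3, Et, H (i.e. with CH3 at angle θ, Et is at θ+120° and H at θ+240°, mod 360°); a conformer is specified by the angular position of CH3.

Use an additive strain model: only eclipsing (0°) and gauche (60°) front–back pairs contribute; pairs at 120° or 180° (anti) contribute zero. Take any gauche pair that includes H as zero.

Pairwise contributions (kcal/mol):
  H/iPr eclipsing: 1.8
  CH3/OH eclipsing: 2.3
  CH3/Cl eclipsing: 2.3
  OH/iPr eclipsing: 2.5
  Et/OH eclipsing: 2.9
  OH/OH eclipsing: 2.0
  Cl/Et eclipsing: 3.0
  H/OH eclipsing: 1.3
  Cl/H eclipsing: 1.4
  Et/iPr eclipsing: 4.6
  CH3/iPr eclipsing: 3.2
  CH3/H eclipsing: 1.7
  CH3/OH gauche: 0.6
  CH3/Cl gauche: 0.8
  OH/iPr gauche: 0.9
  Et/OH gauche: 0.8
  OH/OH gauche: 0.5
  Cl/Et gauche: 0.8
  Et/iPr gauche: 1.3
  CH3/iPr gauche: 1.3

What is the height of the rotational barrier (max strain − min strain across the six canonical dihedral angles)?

CH3 at 0° (eclipsed): iPr–CH3 eclipsed, Cl–Et eclipsed, OH–H eclipsed; 3.2 + 3.0 + 1.3 = 7.5 kcal/mol.
CH3 at 60° (staggered): iPr–CH3 gauche, Cl–CH3 gauche, Cl–Et gauche, OH–Et gauche; 1.3 + 0.8 + 0.8 + 0.8 = 3.7 kcal/mol.
CH3 at 120° (eclipsed): iPr–H eclipsed, Cl–CH3 eclipsed, OH–Et eclipsed; 1.8 + 2.3 + 2.9 = 7.0 kcal/mol.
CH3 at 180° (staggered): iPr–Et gauche, Cl–CH3 gauche, OH–CH3 gauche, OH–Et gauche; 1.3 + 0.8 + 0.6 + 0.8 = 3.5 kcal/mol.
CH3 at 240° (eclipsed): iPr–Et eclipsed, Cl–H eclipsed, OH–CH3 eclipsed; 4.6 + 1.4 + 2.3 = 8.3 kcal/mol.
CH3 at 300° (staggered): iPr–CH3 gauche, iPr–Et gauche, Cl–Et gauche, OH–CH3 gauche; 1.3 + 1.3 + 0.8 + 0.6 = 4.0 kcal/mol.
Max at 240° (8.3 kcal/mol), min at 180° (3.5 kcal/mol); barrier = 4.8 kcal/mol.

4.8 kcal/mol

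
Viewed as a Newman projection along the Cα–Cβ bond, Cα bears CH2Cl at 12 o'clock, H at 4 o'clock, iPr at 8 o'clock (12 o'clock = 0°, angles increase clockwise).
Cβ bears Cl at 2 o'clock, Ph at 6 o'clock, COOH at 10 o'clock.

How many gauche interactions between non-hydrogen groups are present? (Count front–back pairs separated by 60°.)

4

Non-H gauche pairs: CH2Cl(0°)/Cl(60°); CH2Cl(0°)/COOH(300°); iPr(240°)/Ph(180°); iPr(240°)/COOH(300°) — 4 interactions.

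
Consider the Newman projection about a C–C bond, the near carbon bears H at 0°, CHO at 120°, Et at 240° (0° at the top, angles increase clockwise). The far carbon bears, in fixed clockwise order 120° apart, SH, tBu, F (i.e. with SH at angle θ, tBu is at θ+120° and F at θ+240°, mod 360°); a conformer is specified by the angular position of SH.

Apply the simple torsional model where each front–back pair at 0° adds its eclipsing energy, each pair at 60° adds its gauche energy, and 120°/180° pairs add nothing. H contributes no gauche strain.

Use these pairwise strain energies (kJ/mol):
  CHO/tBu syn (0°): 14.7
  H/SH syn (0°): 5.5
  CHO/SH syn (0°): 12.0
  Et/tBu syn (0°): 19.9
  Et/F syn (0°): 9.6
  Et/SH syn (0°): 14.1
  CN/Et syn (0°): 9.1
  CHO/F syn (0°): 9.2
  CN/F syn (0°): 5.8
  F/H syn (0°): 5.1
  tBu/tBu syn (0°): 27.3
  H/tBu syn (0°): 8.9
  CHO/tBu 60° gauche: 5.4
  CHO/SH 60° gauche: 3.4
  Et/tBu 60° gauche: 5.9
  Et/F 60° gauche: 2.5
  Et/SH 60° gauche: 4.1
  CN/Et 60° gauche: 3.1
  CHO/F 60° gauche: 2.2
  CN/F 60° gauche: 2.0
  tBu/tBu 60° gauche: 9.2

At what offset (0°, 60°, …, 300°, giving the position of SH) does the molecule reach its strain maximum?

SH at 0° (eclipsed): H–SH eclipsed, CHO–tBu eclipsed, Et–F eclipsed; 5.5 + 14.7 + 9.6 = 29.8 kJ/mol.
SH at 60° (staggered): CHO–SH gauche, CHO–tBu gauche, Et–tBu gauche, Et–F gauche; 3.4 + 5.4 + 5.9 + 2.5 = 17.2 kJ/mol.
SH at 120° (eclipsed): H–F eclipsed, CHO–SH eclipsed, Et–tBu eclipsed; 5.1 + 12.0 + 19.9 = 37.0 kJ/mol.
SH at 180° (staggered): CHO–SH gauche, CHO–F gauche, Et–SH gauche, Et–tBu gauche; 3.4 + 2.2 + 4.1 + 5.9 = 15.6 kJ/mol.
SH at 240° (eclipsed): H–tBu eclipsed, CHO–F eclipsed, Et–SH eclipsed; 8.9 + 9.2 + 14.1 = 32.2 kJ/mol.
SH at 300° (staggered): CHO–tBu gauche, CHO–F gauche, Et–SH gauche, Et–F gauche; 5.4 + 2.2 + 4.1 + 2.5 = 14.2 kJ/mol.
The maximum (37.0 kJ/mol) occurs with SH at 120°.

120°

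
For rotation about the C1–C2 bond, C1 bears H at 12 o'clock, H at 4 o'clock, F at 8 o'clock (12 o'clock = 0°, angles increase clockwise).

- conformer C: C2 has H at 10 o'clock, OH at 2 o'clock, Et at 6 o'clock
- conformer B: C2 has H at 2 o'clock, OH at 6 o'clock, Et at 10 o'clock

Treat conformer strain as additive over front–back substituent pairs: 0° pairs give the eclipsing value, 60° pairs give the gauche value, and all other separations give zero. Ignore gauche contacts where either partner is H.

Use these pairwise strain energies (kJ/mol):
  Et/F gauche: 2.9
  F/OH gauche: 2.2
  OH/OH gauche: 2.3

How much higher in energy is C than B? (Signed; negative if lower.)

-2.2 kJ/mol

C is staggered. F at 240° is gauche with Et at 180° (2.9). Total 2.9 kJ/mol.
B is staggered. F at 240° is gauche with OH at 180° (2.2); F at 240° is gauche with Et at 300° (2.9). Total 5.1 kJ/mol.
E(C) − E(B) = 2.9 − 5.1 = -2.2 kJ/mol.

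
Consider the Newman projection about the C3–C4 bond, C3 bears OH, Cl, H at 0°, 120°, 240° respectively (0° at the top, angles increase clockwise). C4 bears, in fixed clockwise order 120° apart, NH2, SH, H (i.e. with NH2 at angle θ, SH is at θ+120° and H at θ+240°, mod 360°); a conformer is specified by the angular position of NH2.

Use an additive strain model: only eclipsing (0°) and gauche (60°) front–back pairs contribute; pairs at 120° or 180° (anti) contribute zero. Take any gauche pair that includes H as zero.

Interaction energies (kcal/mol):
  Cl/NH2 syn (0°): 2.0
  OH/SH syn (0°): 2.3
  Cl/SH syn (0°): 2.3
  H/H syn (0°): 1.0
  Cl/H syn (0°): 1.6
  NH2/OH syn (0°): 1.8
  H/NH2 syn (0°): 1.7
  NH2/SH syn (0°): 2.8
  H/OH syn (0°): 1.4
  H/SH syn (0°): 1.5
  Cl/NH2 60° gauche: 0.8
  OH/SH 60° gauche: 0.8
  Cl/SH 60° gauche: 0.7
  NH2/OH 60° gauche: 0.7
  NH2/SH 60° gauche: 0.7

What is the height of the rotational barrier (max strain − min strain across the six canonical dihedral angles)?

4.0 kcal/mol

NH2 at 0° is eclipsed. OH at 0° is eclipsed with NH2 at 0° (1.8); Cl at 120° is eclipsed with SH at 120° (2.3); H at 240° is eclipsed with H at 240° (1.0). Total 5.1 kcal/mol.
NH2 at 60° is staggered. OH at 0° is gauche with NH2 at 60° (0.7); Cl at 120° is gauche with NH2 at 60° (0.8); Cl at 120° is gauche with SH at 180° (0.7). Total 2.2 kcal/mol.
NH2 at 120° is eclipsed. OH at 0° is eclipsed with H at 0° (1.4); Cl at 120° is eclipsed with NH2 at 120° (2.0); H at 240° is eclipsed with SH at 240° (1.5). Total 4.9 kcal/mol.
NH2 at 180° is staggered. OH at 0° is gauche with SH at 300° (0.8); Cl at 120° is gauche with NH2 at 180° (0.8). Total 1.6 kcal/mol.
NH2 at 240° is eclipsed. OH at 0° is eclipsed with SH at 0° (2.3); Cl at 120° is eclipsed with H at 120° (1.6); H at 240° is eclipsed with NH2 at 240° (1.7). Total 5.6 kcal/mol.
NH2 at 300° is staggered. OH at 0° is gauche with NH2 at 300° (0.7); OH at 0° is gauche with SH at 60° (0.8); Cl at 120° is gauche with SH at 60° (0.7). Total 2.2 kcal/mol.
Max at 240° (5.6 kcal/mol), min at 180° (1.6 kcal/mol); barrier = 4.0 kcal/mol.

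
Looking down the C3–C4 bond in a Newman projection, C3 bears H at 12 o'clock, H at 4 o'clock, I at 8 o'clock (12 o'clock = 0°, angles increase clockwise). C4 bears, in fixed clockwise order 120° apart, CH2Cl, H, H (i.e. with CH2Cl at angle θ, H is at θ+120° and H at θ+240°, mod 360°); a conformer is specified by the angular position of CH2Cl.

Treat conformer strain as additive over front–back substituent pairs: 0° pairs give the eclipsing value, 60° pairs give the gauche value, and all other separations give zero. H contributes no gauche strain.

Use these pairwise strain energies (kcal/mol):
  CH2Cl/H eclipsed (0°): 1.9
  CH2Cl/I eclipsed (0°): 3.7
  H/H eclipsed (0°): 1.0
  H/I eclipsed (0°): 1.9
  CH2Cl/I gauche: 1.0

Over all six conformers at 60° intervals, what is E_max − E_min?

5.7 kcal/mol

CH2Cl at 0° (eclipsed): H(0°)/CH2Cl(0°) eclipsed 1.9; H(120°)/H(120°) eclipsed 1.0; I(240°)/H(240°) eclipsed 1.9 → 4.8 kcal/mol.
CH2Cl at 60° (staggered): no non-H gauche contacts → 0.0 kcal/mol.
CH2Cl at 120° (eclipsed): H(0°)/H(0°) eclipsed 1.0; H(120°)/CH2Cl(120°) eclipsed 1.9; I(240°)/H(240°) eclipsed 1.9 → 4.8 kcal/mol.
CH2Cl at 180° (staggered): I(240°)/CH2Cl(180°) gauche 1.0 → 1.0 kcal/mol.
CH2Cl at 240° (eclipsed): H(0°)/H(0°) eclipsed 1.0; H(120°)/H(120°) eclipsed 1.0; I(240°)/CH2Cl(240°) eclipsed 3.7 → 5.7 kcal/mol.
CH2Cl at 300° (staggered): I(240°)/CH2Cl(300°) gauche 1.0 → 1.0 kcal/mol.
Max at 240° (5.7 kcal/mol), min at 60° (0.0 kcal/mol); barrier = 5.7 kcal/mol.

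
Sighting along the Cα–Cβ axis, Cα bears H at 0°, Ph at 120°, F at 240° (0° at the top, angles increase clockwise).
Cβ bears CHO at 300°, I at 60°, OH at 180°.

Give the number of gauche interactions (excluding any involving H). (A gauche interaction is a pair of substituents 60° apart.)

Non-H gauche pairs: Ph(120°)/I(60°); Ph(120°)/OH(180°); F(240°)/CHO(300°); F(240°)/OH(180°) — 4 interactions.

4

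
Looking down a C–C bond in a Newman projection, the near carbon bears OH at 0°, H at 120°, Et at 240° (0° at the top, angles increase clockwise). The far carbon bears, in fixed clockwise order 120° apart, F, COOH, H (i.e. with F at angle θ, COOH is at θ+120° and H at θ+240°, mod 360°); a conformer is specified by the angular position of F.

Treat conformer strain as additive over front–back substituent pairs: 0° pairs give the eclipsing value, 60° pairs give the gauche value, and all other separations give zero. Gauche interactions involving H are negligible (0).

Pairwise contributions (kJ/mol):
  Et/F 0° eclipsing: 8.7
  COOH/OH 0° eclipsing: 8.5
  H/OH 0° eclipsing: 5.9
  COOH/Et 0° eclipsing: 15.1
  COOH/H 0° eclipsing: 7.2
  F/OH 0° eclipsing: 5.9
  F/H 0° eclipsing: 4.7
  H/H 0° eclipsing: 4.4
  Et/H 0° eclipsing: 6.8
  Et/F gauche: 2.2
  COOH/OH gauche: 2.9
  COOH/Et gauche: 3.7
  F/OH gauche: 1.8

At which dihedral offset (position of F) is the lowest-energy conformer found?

F at 0° (eclipsed): OH–F eclipsed, H–COOH eclipsed, Et–H eclipsed; 5.9 + 7.2 + 6.8 = 19.9 kJ/mol.
F at 60° (staggered): OH–F gauche, Et–COOH gauche; 1.8 + 3.7 = 5.5 kJ/mol.
F at 120° (eclipsed): OH–H eclipsed, H–F eclipsed, Et–COOH eclipsed; 5.9 + 4.7 + 15.1 = 25.7 kJ/mol.
F at 180° (staggered): OH–COOH gauche, Et–F gauche, Et–COOH gauche; 2.9 + 2.2 + 3.7 = 8.8 kJ/mol.
F at 240° (eclipsed): OH–COOH eclipsed, H–H eclipsed, Et–F eclipsed; 8.5 + 4.4 + 8.7 = 21.6 kJ/mol.
F at 300° (staggered): OH–F gauche, OH–COOH gauche, Et–F gauche; 1.8 + 2.9 + 2.2 = 6.9 kJ/mol.
The minimum (5.5 kJ/mol) occurs with F at 60°.

60°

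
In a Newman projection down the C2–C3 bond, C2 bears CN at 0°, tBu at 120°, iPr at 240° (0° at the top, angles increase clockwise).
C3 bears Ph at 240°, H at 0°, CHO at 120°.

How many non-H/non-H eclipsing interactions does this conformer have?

Non-H eclipsing pairs: tBu(120°)/CHO(120°); iPr(240°)/Ph(240°) — 2 interactions.

2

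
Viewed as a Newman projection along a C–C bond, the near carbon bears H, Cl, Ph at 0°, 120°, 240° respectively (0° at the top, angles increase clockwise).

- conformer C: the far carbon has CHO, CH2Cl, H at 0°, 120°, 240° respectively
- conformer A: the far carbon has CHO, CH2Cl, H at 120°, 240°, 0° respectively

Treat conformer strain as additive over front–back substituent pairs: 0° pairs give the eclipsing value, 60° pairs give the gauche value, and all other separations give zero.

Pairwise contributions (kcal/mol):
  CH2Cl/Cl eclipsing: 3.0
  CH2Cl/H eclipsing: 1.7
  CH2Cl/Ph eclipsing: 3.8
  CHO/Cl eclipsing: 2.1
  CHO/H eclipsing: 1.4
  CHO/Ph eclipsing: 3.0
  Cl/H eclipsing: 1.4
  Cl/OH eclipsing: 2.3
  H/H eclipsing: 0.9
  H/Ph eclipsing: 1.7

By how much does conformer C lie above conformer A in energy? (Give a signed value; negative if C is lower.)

-0.7 kcal/mol

C (eclipsed): H(0°)/CHO(0°) eclipsed 1.4; Cl(120°)/CH2Cl(120°) eclipsed 3.0; Ph(240°)/H(240°) eclipsed 1.7 → 6.1 kcal/mol.
A (eclipsed): H(0°)/H(0°) eclipsed 0.9; Cl(120°)/CHO(120°) eclipsed 2.1; Ph(240°)/CH2Cl(240°) eclipsed 3.8 → 6.8 kcal/mol.
E(C) − E(A) = 6.1 − 6.8 = -0.7 kcal/mol.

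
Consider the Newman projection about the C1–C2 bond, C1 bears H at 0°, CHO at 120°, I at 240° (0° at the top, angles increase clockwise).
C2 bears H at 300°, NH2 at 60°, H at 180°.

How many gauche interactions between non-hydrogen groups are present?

Non-H gauche pairs: CHO(120°)/NH2(60°) — 1 interaction.

1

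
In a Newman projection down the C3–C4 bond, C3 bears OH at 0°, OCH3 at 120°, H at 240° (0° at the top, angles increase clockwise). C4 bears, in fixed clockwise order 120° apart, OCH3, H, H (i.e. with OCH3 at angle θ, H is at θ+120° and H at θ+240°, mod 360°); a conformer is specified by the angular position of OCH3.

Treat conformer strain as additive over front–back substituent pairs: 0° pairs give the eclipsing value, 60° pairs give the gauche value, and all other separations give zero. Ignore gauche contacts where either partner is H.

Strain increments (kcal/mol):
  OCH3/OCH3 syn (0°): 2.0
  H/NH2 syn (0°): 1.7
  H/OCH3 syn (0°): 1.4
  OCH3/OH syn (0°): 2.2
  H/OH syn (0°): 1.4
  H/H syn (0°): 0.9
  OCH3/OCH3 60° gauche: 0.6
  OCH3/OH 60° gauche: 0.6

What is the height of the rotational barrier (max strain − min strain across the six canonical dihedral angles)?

OCH3 at 0° (eclipsed): OH(0°)/OCH3(0°) eclipsed 2.2; OCH3(120°)/H(120°) eclipsed 1.4; H(240°)/H(240°) eclipsed 0.9 → 4.5 kcal/mol.
OCH3 at 60° (staggered): OH(0°)/OCH3(60°) gauche 0.6; OCH3(120°)/OCH3(60°) gauche 0.6 → 1.2 kcal/mol.
OCH3 at 120° (eclipsed): OH(0°)/H(0°) eclipsed 1.4; OCH3(120°)/OCH3(120°) eclipsed 2.0; H(240°)/H(240°) eclipsed 0.9 → 4.3 kcal/mol.
OCH3 at 180° (staggered): OCH3(120°)/OCH3(180°) gauche 0.6 → 0.6 kcal/mol.
OCH3 at 240° (eclipsed): OH(0°)/H(0°) eclipsed 1.4; OCH3(120°)/H(120°) eclipsed 1.4; H(240°)/OCH3(240°) eclipsed 1.4 → 4.2 kcal/mol.
OCH3 at 300° (staggered): OH(0°)/OCH3(300°) gauche 0.6 → 0.6 kcal/mol.
Max at 0° (4.5 kcal/mol), min at 180° (0.6 kcal/mol); barrier = 3.9 kcal/mol.

3.9 kcal/mol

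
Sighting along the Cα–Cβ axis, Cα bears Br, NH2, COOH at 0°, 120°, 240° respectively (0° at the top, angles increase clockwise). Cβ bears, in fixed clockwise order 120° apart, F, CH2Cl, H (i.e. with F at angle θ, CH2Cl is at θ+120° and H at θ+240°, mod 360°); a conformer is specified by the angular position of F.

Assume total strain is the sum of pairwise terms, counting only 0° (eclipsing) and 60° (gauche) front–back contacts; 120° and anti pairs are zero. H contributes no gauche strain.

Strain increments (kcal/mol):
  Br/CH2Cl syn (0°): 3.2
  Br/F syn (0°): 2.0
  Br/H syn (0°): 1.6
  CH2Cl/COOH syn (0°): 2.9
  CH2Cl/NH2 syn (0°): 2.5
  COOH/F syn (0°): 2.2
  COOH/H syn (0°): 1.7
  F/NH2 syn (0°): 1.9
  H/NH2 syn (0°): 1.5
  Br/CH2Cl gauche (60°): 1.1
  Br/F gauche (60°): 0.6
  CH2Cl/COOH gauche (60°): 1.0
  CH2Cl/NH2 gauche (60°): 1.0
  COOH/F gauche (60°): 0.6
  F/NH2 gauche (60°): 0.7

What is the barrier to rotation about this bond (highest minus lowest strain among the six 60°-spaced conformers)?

3.6 kcal/mol

F at 0° is eclipsed. Br at 0° is eclipsed with F at 0° (2.0); NH2 at 120° is eclipsed with CH2Cl at 120° (2.5); COOH at 240° is eclipsed with H at 240° (1.7). Total 6.2 kcal/mol.
F at 60° is staggered. Br at 0° is gauche with F at 60° (0.6); NH2 at 120° is gauche with F at 60° (0.7); NH2 at 120° is gauche with CH2Cl at 180° (1.0); COOH at 240° is gauche with CH2Cl at 180° (1.0). Total 3.3 kcal/mol.
F at 120° is eclipsed. Br at 0° is eclipsed with H at 0° (1.6); NH2 at 120° is eclipsed with F at 120° (1.9); COOH at 240° is eclipsed with CH2Cl at 240° (2.9). Total 6.4 kcal/mol.
F at 180° is staggered. Br at 0° is gauche with CH2Cl at 300° (1.1); NH2 at 120° is gauche with F at 180° (0.7); COOH at 240° is gauche with F at 180° (0.6); COOH at 240° is gauche with CH2Cl at 300° (1.0). Total 3.4 kcal/mol.
F at 240° is eclipsed. Br at 0° is eclipsed with CH2Cl at 0° (3.2); NH2 at 120° is eclipsed with H at 120° (1.5); COOH at 240° is eclipsed with F at 240° (2.2). Total 6.9 kcal/mol.
F at 300° is staggered. Br at 0° is gauche with F at 300° (0.6); Br at 0° is gauche with CH2Cl at 60° (1.1); NH2 at 120° is gauche with CH2Cl at 60° (1.0); COOH at 240° is gauche with F at 300° (0.6). Total 3.3 kcal/mol.
Max at 240° (6.9 kcal/mol), min at 60° (3.3 kcal/mol); barrier = 3.6 kcal/mol.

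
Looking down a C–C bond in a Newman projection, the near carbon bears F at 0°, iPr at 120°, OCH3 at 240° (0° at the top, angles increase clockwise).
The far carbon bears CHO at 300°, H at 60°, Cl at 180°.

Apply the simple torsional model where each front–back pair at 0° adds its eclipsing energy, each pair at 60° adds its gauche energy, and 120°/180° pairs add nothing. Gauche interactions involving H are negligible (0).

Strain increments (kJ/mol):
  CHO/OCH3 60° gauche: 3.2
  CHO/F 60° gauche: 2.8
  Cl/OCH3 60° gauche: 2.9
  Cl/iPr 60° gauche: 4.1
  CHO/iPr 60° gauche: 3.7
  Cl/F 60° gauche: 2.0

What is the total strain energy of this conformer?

This conformer (staggered): F–CHO gauche, iPr–Cl gauche, OCH3–CHO gauche, OCH3–Cl gauche; 2.8 + 4.1 + 3.2 + 2.9 = 13.0 kJ/mol.

13.0 kJ/mol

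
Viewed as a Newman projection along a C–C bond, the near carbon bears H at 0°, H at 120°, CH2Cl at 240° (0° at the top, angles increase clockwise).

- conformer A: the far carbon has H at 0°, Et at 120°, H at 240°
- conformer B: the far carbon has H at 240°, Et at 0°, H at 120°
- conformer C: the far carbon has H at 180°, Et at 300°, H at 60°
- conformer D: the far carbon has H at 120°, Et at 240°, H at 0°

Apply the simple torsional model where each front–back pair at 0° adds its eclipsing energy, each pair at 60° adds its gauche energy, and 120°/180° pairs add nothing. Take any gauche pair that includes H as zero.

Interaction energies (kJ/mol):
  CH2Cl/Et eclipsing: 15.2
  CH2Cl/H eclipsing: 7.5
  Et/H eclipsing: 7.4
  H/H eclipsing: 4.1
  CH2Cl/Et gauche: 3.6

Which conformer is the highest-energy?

D

A is eclipsed. H at 0° is eclipsed with H at 0° (4.1); H at 120° is eclipsed with Et at 120° (7.4); CH2Cl at 240° is eclipsed with H at 240° (7.5). Total 19.0 kJ/mol.
B is eclipsed. H at 0° is eclipsed with Et at 0° (7.4); H at 120° is eclipsed with H at 120° (4.1); CH2Cl at 240° is eclipsed with H at 240° (7.5). Total 19.0 kJ/mol.
C is staggered. CH2Cl at 240° is gauche with Et at 300° (3.6). Total 3.6 kJ/mol.
D is eclipsed. H at 0° is eclipsed with H at 0° (4.1); H at 120° is eclipsed with H at 120° (4.1); CH2Cl at 240° is eclipsed with Et at 240° (15.2). Total 23.4 kJ/mol.
D has the highest total (23.4 kJ/mol).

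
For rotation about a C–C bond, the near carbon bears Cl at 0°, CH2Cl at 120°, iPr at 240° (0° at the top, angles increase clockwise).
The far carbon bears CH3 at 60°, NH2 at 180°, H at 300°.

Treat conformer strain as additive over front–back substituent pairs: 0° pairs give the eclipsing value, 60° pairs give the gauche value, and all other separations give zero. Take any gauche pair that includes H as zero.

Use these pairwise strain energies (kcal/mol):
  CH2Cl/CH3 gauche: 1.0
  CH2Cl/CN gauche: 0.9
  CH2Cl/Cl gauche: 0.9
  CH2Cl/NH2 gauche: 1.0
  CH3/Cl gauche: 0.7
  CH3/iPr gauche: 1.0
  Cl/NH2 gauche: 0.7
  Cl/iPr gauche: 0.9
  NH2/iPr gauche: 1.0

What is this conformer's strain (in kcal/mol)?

3.7 kcal/mol

This conformer (staggered): Cl–CH3 gauche, CH2Cl–CH3 gauche, CH2Cl–NH2 gauche, iPr–NH2 gauche; 0.7 + 1.0 + 1.0 + 1.0 = 3.7 kcal/mol.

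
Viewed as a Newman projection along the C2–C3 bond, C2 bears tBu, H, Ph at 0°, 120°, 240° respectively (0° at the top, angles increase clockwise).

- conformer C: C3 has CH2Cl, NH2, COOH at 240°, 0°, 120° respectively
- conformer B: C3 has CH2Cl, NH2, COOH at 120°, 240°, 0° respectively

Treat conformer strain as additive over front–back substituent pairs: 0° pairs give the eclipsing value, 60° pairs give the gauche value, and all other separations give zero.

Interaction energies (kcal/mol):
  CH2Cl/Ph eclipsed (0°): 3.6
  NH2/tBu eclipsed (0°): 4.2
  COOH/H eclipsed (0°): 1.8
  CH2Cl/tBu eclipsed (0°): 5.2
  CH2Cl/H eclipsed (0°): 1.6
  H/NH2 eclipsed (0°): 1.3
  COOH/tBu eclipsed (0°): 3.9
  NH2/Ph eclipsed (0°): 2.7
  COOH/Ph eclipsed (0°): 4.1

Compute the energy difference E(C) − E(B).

+1.4 kcal/mol

C is eclipsed. tBu at 0° is eclipsed with NH2 at 0° (4.2); H at 120° is eclipsed with COOH at 120° (1.8); Ph at 240° is eclipsed with CH2Cl at 240° (3.6). Total 9.6 kcal/mol.
B is eclipsed. tBu at 0° is eclipsed with COOH at 0° (3.9); H at 120° is eclipsed with CH2Cl at 120° (1.6); Ph at 240° is eclipsed with NH2 at 240° (2.7). Total 8.2 kcal/mol.
E(C) − E(B) = 9.6 − 8.2 = +1.4 kcal/mol.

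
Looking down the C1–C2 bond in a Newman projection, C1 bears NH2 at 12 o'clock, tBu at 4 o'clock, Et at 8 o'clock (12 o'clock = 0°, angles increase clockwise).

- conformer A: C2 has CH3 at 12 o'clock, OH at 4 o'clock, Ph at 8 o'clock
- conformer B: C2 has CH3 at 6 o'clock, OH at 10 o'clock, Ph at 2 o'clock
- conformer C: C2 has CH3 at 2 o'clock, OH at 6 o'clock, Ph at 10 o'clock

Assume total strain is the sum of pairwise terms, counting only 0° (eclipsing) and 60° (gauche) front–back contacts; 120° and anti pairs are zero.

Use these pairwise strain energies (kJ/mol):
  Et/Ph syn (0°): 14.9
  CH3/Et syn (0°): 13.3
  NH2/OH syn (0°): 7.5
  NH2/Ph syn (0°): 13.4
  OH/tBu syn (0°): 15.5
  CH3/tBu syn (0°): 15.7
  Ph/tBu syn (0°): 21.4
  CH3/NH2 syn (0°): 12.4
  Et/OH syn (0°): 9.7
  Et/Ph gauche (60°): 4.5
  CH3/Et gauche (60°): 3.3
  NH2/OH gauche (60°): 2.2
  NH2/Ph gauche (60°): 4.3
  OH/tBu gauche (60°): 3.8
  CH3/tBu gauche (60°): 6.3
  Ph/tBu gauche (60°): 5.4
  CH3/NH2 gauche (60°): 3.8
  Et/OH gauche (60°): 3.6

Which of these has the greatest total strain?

A

A (eclipsed): NH2(0°)/CH3(0°) eclipsed 12.4; tBu(120°)/OH(120°) eclipsed 15.5; Et(240°)/Ph(240°) eclipsed 14.9 → 42.8 kJ/mol.
B (staggered): NH2(0°)/OH(300°) gauche 2.2; NH2(0°)/Ph(60°) gauche 4.3; tBu(120°)/CH3(180°) gauche 6.3; tBu(120°)/Ph(60°) gauche 5.4; Et(240°)/CH3(180°) gauche 3.3; Et(240°)/OH(300°) gauche 3.6 → 25.1 kJ/mol.
C (staggered): NH2(0°)/CH3(60°) gauche 3.8; NH2(0°)/Ph(300°) gauche 4.3; tBu(120°)/CH3(60°) gauche 6.3; tBu(120°)/OH(180°) gauche 3.8; Et(240°)/OH(180°) gauche 3.6; Et(240°)/Ph(300°) gauche 4.5 → 26.3 kJ/mol.
A has the highest total (42.8 kJ/mol).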